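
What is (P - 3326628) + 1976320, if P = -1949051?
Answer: -3299359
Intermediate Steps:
(P - 3326628) + 1976320 = (-1949051 - 3326628) + 1976320 = -5275679 + 1976320 = -3299359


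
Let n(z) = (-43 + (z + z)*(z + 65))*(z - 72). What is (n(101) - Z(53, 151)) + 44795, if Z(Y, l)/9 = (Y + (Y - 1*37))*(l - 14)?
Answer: 930899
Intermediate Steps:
Z(Y, l) = 9*(-37 + 2*Y)*(-14 + l) (Z(Y, l) = 9*((Y + (Y - 1*37))*(l - 14)) = 9*((Y + (Y - 37))*(-14 + l)) = 9*((Y + (-37 + Y))*(-14 + l)) = 9*((-37 + 2*Y)*(-14 + l)) = 9*(-37 + 2*Y)*(-14 + l))
n(z) = (-72 + z)*(-43 + 2*z*(65 + z)) (n(z) = (-43 + (2*z)*(65 + z))*(-72 + z) = (-43 + 2*z*(65 + z))*(-72 + z) = (-72 + z)*(-43 + 2*z*(65 + z)))
(n(101) - Z(53, 151)) + 44795 = ((3096 - 9403*101 - 14*101² + 2*101³) - (4662 - 333*151 - 252*53 + 18*53*151)) + 44795 = ((3096 - 949703 - 14*10201 + 2*1030301) - (4662 - 50283 - 13356 + 144054)) + 44795 = ((3096 - 949703 - 142814 + 2060602) - 1*85077) + 44795 = (971181 - 85077) + 44795 = 886104 + 44795 = 930899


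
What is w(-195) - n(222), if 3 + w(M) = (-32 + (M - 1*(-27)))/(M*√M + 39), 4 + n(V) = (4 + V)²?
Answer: -2428156625/47541 - 250*I*√195/47541 ≈ -51075.0 - 0.073433*I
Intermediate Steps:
n(V) = -4 + (4 + V)²
w(M) = -3 + (-5 + M)/(39 + M^(3/2)) (w(M) = -3 + (-32 + (M - 1*(-27)))/(M*√M + 39) = -3 + (-32 + (M + 27))/(M^(3/2) + 39) = -3 + (-32 + (27 + M))/(39 + M^(3/2)) = -3 + (-5 + M)/(39 + M^(3/2)))
w(-195) - n(222) = (-122 - 195 - (-585)*I*√195)/(39 + (-195)^(3/2)) - (-4 + (4 + 222)²) = (-122 - 195 - (-585)*I*√195)/(39 - 195*I*√195) - (-4 + 226²) = (-122 - 195 + 585*I*√195)/(39 - 195*I*√195) - (-4 + 51076) = (-317 + 585*I*√195)/(39 - 195*I*√195) - 1*51072 = (-317 + 585*I*√195)/(39 - 195*I*√195) - 51072 = -51072 + (-317 + 585*I*√195)/(39 - 195*I*√195)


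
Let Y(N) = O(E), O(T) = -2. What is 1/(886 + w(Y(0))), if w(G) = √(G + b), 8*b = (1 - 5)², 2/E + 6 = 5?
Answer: 1/886 ≈ 0.0011287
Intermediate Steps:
E = -2 (E = 2/(-6 + 5) = 2/(-1) = 2*(-1) = -2)
Y(N) = -2
b = 2 (b = (1 - 5)²/8 = (⅛)*(-4)² = (⅛)*16 = 2)
w(G) = √(2 + G) (w(G) = √(G + 2) = √(2 + G))
1/(886 + w(Y(0))) = 1/(886 + √(2 - 2)) = 1/(886 + √0) = 1/(886 + 0) = 1/886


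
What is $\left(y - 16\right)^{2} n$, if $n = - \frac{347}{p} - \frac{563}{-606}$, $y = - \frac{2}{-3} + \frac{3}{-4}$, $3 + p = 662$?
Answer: $\frac{5987218015}{57506976} \approx 104.11$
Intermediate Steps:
$p = 659$ ($p = -3 + 662 = 659$)
$y = - \frac{1}{12}$ ($y = \left(-2\right) \left(- \frac{1}{3}\right) + 3 \left(- \frac{1}{4}\right) = \frac{2}{3} - \frac{3}{4} = - \frac{1}{12} \approx -0.083333$)
$n = \frac{160735}{399354}$ ($n = - \frac{347}{659} - \frac{563}{-606} = \left(-347\right) \frac{1}{659} - - \frac{563}{606} = - \frac{347}{659} + \frac{563}{606} = \frac{160735}{399354} \approx 0.40249$)
$\left(y - 16\right)^{2} n = \left(- \frac{1}{12} - 16\right)^{2} \cdot \frac{160735}{399354} = \left(- \frac{193}{12}\right)^{2} \cdot \frac{160735}{399354} = \frac{37249}{144} \cdot \frac{160735}{399354} = \frac{5987218015}{57506976}$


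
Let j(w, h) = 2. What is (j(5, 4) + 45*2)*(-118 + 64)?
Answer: -4968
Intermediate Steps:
(j(5, 4) + 45*2)*(-118 + 64) = (2 + 45*2)*(-118 + 64) = (2 + 90)*(-54) = 92*(-54) = -4968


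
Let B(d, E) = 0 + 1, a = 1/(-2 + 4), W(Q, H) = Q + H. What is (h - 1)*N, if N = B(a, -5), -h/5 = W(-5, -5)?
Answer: 49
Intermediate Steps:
W(Q, H) = H + Q
h = 50 (h = -5*(-5 - 5) = -5*(-10) = 50)
a = ½ (a = 1/2 = ½ ≈ 0.50000)
B(d, E) = 1
N = 1
(h - 1)*N = (50 - 1)*1 = 49*1 = 49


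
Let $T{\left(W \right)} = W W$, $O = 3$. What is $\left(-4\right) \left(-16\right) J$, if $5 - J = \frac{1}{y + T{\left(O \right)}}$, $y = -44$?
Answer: $\frac{11264}{35} \approx 321.83$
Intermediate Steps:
$T{\left(W \right)} = W^{2}$
$J = \frac{176}{35}$ ($J = 5 - \frac{1}{-44 + 3^{2}} = 5 - \frac{1}{-44 + 9} = 5 - \frac{1}{-35} = 5 - - \frac{1}{35} = 5 + \frac{1}{35} = \frac{176}{35} \approx 5.0286$)
$\left(-4\right) \left(-16\right) J = \left(-4\right) \left(-16\right) \frac{176}{35} = 64 \cdot \frac{176}{35} = \frac{11264}{35}$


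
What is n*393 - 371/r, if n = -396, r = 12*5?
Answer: -9338051/60 ≈ -1.5563e+5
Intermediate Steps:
r = 60
n*393 - 371/r = -396*393 - 371/60 = -155628 - 371*1/60 = -155628 - 371/60 = -9338051/60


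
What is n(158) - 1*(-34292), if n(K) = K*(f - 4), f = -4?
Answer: 33028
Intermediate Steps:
n(K) = -8*K (n(K) = K*(-4 - 4) = K*(-8) = -8*K)
n(158) - 1*(-34292) = -8*158 - 1*(-34292) = -1264 + 34292 = 33028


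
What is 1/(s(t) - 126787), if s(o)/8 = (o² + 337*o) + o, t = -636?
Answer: 1/1389437 ≈ 7.1972e-7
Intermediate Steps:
s(o) = 8*o² + 2704*o (s(o) = 8*((o² + 337*o) + o) = 8*(o² + 338*o) = 8*o² + 2704*o)
1/(s(t) - 126787) = 1/(8*(-636)*(338 - 636) - 126787) = 1/(8*(-636)*(-298) - 126787) = 1/(1516224 - 126787) = 1/1389437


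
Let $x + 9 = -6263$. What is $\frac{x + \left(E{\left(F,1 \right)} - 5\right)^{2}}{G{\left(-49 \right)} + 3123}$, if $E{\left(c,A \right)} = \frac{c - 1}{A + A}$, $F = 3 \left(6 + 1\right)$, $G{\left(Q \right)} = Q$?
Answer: $- \frac{6247}{3074} \approx -2.0322$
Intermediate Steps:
$x = -6272$ ($x = -9 - 6263 = -6272$)
$F = 21$ ($F = 3 \cdot 7 = 21$)
$E{\left(c,A \right)} = \frac{-1 + c}{2 A}$
$\frac{x + \left(E{\left(F,1 \right)} - 5\right)^{2}}{G{\left(-49 \right)} + 3123} = \frac{-6272 + \left(\frac{-1 + 21}{2 \cdot 1} - 5\right)^{2}}{-49 + 3123} = \frac{-6272 + \left(\frac{1}{2} \cdot 1 \cdot 20 - 5\right)^{2}}{3074} = \left(-6272 + \left(10 - 5\right)^{2}\right) \frac{1}{3074} = \left(-6272 + 5^{2}\right) \frac{1}{3074} = \left(-6272 + 25\right) \frac{1}{3074} = \left(-6247\right) \frac{1}{3074} = - \frac{6247}{3074}$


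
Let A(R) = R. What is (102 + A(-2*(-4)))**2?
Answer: 12100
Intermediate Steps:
(102 + A(-2*(-4)))**2 = (102 - 2*(-4))**2 = (102 + 8)**2 = 110**2 = 12100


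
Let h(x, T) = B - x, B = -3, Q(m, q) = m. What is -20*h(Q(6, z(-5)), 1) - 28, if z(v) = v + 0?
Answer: 152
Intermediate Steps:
z(v) = v
h(x, T) = -3 - x
-20*h(Q(6, z(-5)), 1) - 28 = -20*(-3 - 1*6) - 28 = -20*(-3 - 6) - 28 = -20*(-9) - 28 = 180 - 28 = 152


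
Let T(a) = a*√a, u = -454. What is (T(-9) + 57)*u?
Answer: -25878 + 12258*I ≈ -25878.0 + 12258.0*I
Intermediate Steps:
T(a) = a^(3/2)
(T(-9) + 57)*u = ((-9)^(3/2) + 57)*(-454) = (-27*I + 57)*(-454) = (57 - 27*I)*(-454) = -25878 + 12258*I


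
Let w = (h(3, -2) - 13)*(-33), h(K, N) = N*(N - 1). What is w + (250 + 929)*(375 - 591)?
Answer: -254433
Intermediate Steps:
h(K, N) = N*(-1 + N)
w = 231 (w = (-2*(-1 - 2) - 13)*(-33) = (-2*(-3) - 13)*(-33) = (6 - 13)*(-33) = -7*(-33) = 231)
w + (250 + 929)*(375 - 591) = 231 + (250 + 929)*(375 - 591) = 231 + 1179*(-216) = 231 - 254664 = -254433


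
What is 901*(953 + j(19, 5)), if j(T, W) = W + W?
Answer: 867663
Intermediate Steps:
j(T, W) = 2*W
901*(953 + j(19, 5)) = 901*(953 + 2*5) = 901*(953 + 10) = 901*963 = 867663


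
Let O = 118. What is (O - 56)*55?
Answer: 3410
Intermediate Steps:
(O - 56)*55 = (118 - 56)*55 = 62*55 = 3410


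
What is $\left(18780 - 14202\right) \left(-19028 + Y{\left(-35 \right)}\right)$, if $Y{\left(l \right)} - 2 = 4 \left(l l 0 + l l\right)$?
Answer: $-64668828$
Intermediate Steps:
$Y{\left(l \right)} = 2 + 4 l^{2}$ ($Y{\left(l \right)} = 2 + 4 \left(l l 0 + l l\right) = 2 + 4 \left(l^{2} \cdot 0 + l^{2}\right) = 2 + 4 \left(0 + l^{2}\right) = 2 + 4 l^{2}$)
$\left(18780 - 14202\right) \left(-19028 + Y{\left(-35 \right)}\right) = \left(18780 - 14202\right) \left(-19028 + \left(2 + 4 \left(-35\right)^{2}\right)\right) = 4578 \left(-19028 + \left(2 + 4 \cdot 1225\right)\right) = 4578 \left(-19028 + \left(2 + 4900\right)\right) = 4578 \left(-19028 + 4902\right) = 4578 \left(-14126\right) = -64668828$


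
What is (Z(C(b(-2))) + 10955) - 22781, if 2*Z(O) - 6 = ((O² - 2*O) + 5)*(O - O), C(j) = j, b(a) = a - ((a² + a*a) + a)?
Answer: -11823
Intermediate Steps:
b(a) = -2*a² (b(a) = a - ((a² + a²) + a) = a - (2*a² + a) = a - (a + 2*a²) = a + (-a - 2*a²) = -2*a²)
Z(O) = 3 (Z(O) = 3 + (((O² - 2*O) + 5)*(O - O))/2 = 3 + ((5 + O² - 2*O)*0)/2 = 3 + (½)*0 = 3 + 0 = 3)
(Z(C(b(-2))) + 10955) - 22781 = (3 + 10955) - 22781 = 10958 - 22781 = -11823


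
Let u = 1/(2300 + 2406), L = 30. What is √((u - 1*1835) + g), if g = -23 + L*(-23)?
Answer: I*√56429114222/4706 ≈ 50.478*I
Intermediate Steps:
g = -713 (g = -23 + 30*(-23) = -23 - 690 = -713)
u = 1/4706 ≈ 0.00021249
√((u - 1*1835) + g) = √((1/4706 - 1*1835) - 713) = √((1/4706 - 1835) - 713) = √(-8635509/4706 - 713) = √(-11990887/4706) = I*√56429114222/4706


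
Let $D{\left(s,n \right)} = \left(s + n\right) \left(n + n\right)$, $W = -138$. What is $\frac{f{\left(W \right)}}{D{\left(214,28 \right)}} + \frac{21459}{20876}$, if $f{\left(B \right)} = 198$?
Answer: $\frac{3351657}{3214904} \approx 1.0425$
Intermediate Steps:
$D{\left(s,n \right)} = 2 n \left(n + s\right)$ ($D{\left(s,n \right)} = \left(n + s\right) 2 n = 2 n \left(n + s\right)$)
$\frac{f{\left(W \right)}}{D{\left(214,28 \right)}} + \frac{21459}{20876} = \frac{198}{2 \cdot 28 \left(28 + 214\right)} + \frac{21459}{20876} = \frac{198}{2 \cdot 28 \cdot 242} + 21459 \cdot \frac{1}{20876} = \frac{198}{13552} + \frac{21459}{20876} = 198 \cdot \frac{1}{13552} + \frac{21459}{20876} = \frac{9}{616} + \frac{21459}{20876} = \frac{3351657}{3214904}$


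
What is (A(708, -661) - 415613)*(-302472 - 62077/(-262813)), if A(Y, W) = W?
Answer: 33091082072338566/262813 ≈ 1.2591e+11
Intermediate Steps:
(A(708, -661) - 415613)*(-302472 - 62077/(-262813)) = (-661 - 415613)*(-302472 - 62077/(-262813)) = -416274*(-302472 - 62077*(-1/262813)) = -416274*(-302472 + 62077/262813) = -416274*(-79493511659/262813) = 33091082072338566/262813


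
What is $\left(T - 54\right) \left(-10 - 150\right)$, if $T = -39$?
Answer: $14880$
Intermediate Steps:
$\left(T - 54\right) \left(-10 - 150\right) = \left(-39 - 54\right) \left(-10 - 150\right) = \left(-39 - 54\right) \left(-160\right) = \left(-93\right) \left(-160\right) = 14880$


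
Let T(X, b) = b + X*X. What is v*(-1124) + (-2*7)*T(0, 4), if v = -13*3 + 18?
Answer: 23548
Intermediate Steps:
T(X, b) = b + X²
v = -21 (v = -39 + 18 = -21)
v*(-1124) + (-2*7)*T(0, 4) = -21*(-1124) + (-2*7)*(4 + 0²) = 23604 - 14*(4 + 0) = 23604 - 14*4 = 23604 - 56 = 23548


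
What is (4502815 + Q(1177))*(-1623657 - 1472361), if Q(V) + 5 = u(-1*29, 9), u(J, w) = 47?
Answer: -13940926323426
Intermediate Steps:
Q(V) = 42 (Q(V) = -5 + 47 = 42)
(4502815 + Q(1177))*(-1623657 - 1472361) = (4502815 + 42)*(-1623657 - 1472361) = 4502857*(-3096018) = -13940926323426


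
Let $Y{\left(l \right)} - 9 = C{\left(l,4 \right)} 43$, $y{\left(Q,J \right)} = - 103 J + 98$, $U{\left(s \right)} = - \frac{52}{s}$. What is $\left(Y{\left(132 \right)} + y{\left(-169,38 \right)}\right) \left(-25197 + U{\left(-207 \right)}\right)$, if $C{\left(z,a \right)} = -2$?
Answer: $\frac{20304825211}{207} \approx 9.8091 \cdot 10^{7}$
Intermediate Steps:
$y{\left(Q,J \right)} = 98 - 103 J$
$Y{\left(l \right)} = -77$ ($Y{\left(l \right)} = 9 - 86 = -77$)
$\left(Y{\left(132 \right)} + y{\left(-169,38 \right)}\right) \left(-25197 + U{\left(-207 \right)}\right) = \left(-77 + \left(98 - 3914\right)\right) \left(-25197 - \frac{52}{-207}\right) = \left(-77 + \left(98 - 3914\right)\right) \left(-25197 - - \frac{52}{207}\right) = \left(-77 - 3816\right) \left(-25197 + \frac{52}{207}\right) = \left(-3893\right) \left(- \frac{5215727}{207}\right) = \frac{20304825211}{207}$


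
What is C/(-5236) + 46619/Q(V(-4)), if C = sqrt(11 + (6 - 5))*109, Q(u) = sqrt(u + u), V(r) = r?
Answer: -109*sqrt(3)/2618 - 46619*I*sqrt(2)/4 ≈ -0.072114 - 16482.0*I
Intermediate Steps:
Q(u) = sqrt(2)*sqrt(u) (Q(u) = sqrt(2*u) = sqrt(2)*sqrt(u))
C = 218*sqrt(3) (C = sqrt(11 + 1)*109 = sqrt(12)*109 = (2*sqrt(3))*109 = 218*sqrt(3) ≈ 377.59)
C/(-5236) + 46619/Q(V(-4)) = (218*sqrt(3))/(-5236) + 46619/((sqrt(2)*sqrt(-4))) = (218*sqrt(3))*(-1/5236) + 46619/((sqrt(2)*(2*I))) = -109*sqrt(3)/2618 + 46619/((2*I*sqrt(2))) = -109*sqrt(3)/2618 + 46619*(-I*sqrt(2)/4) = -109*sqrt(3)/2618 - 46619*I*sqrt(2)/4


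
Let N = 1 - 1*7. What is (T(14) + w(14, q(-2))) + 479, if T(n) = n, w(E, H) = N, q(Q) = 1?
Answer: 487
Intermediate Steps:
N = -6 (N = 1 - 7 = -6)
w(E, H) = -6
(T(14) + w(14, q(-2))) + 479 = (14 - 6) + 479 = 8 + 479 = 487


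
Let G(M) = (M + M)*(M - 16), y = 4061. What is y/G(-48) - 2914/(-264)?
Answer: 790655/67584 ≈ 11.699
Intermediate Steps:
G(M) = 2*M*(-16 + M) (G(M) = (2*M)*(-16 + M) = 2*M*(-16 + M))
y/G(-48) - 2914/(-264) = 4061/((2*(-48)*(-16 - 48))) - 2914/(-264) = 4061/((2*(-48)*(-64))) - 2914*(-1/264) = 4061/6144 + 1457/132 = 790655/67584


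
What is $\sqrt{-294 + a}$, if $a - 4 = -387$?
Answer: $i \sqrt{677} \approx 26.019 i$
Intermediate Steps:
$a = -383$ ($a = 4 - 387 = -383$)
$\sqrt{-294 + a} = \sqrt{-294 - 383} = \sqrt{-677} = i \sqrt{677}$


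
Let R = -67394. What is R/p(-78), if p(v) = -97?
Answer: 67394/97 ≈ 694.78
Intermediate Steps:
R/p(-78) = -67394/(-97) = -67394*(-1/97) = 67394/97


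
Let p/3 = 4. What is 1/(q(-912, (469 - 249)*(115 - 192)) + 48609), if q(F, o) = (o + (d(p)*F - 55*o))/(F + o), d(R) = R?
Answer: 4463/216716013 ≈ 2.0594e-5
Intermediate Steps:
p = 12 (p = 3*4 = 12)
q(F, o) = (-54*o + 12*F)/(F + o) (q(F, o) = (o + (12*F - 55*o))/(F + o) = (o + (-55*o + 12*F))/(F + o) = (-54*o + 12*F)/(F + o))
1/(q(-912, (469 - 249)*(115 - 192)) + 48609) = 1/(6*(-9*(469 - 249)*(115 - 192) + 2*(-912))/(-912 + (469 - 249)*(115 - 192)) + 48609) = 1/(6*(-1980*(-77) - 1824)/(-912 + 220*(-77)) + 48609) = 1/(6*(-9*(-16940) - 1824)/(-912 - 16940) + 48609) = 1/(6*(152460 - 1824)/(-17852) + 48609) = 1/(6*(-1/17852)*150636 + 48609) = 1/(-225954/4463 + 48609) = 1/(216716013/4463) = 4463/216716013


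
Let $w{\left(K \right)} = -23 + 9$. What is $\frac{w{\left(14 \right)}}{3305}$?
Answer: $- \frac{14}{3305} \approx -0.004236$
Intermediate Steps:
$w{\left(K \right)} = -14$
$\frac{w{\left(14 \right)}}{3305} = - \frac{14}{3305}$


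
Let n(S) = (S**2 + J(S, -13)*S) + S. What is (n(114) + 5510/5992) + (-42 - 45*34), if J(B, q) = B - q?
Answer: 77946691/2996 ≈ 26017.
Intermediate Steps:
n(S) = S + S**2 + S*(13 + S) (n(S) = (S**2 + (S - 1*(-13))*S) + S = (S**2 + (S + 13)*S) + S = (S**2 + (13 + S)*S) + S = (S**2 + S*(13 + S)) + S = S + S**2 + S*(13 + S))
(n(114) + 5510/5992) + (-42 - 45*34) = (2*114*(7 + 114) + 5510/5992) + (-42 - 45*34) = (2*114*121 + 5510*(1/5992)) + (-42 - 1530) = (27588 + 2755/2996) - 1572 = 82656403/2996 - 1572 = 77946691/2996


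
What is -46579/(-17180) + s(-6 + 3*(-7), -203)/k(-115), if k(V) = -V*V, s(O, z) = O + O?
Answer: 123386999/45441100 ≈ 2.7153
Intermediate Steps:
s(O, z) = 2*O
k(V) = -V²
-46579/(-17180) + s(-6 + 3*(-7), -203)/k(-115) = -46579/(-17180) + (2*(-6 + 3*(-7)))/((-1*(-115)²)) = -46579*(-1/17180) + (2*(-6 - 21))/((-1*13225)) = 46579/17180 + (2*(-27))/(-13225) = 46579/17180 - 54*(-1/13225) = 46579/17180 + 54/13225 = 123386999/45441100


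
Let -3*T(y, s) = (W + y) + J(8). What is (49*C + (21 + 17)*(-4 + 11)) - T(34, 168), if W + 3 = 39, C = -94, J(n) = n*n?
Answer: -12886/3 ≈ -4295.3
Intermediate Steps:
J(n) = n²
W = 36 (W = -3 + 39 = 36)
T(y, s) = -100/3 - y/3 (T(y, s) = -((36 + y) + 8²)/3 = -((36 + y) + 64)/3 = -(100 + y)/3 = -100/3 - y/3)
(49*C + (21 + 17)*(-4 + 11)) - T(34, 168) = (49*(-94) + (21 + 17)*(-4 + 11)) - (-100/3 - ⅓*34) = (-4606 + 38*7) - (-100/3 - 34/3) = (-4606 + 266) - 1*(-134/3) = -4340 + 134/3 = -12886/3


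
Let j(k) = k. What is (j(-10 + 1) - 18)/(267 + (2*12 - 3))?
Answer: -3/32 ≈ -0.093750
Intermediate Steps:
(j(-10 + 1) - 18)/(267 + (2*12 - 3)) = ((-10 + 1) - 18)/(267 + (2*12 - 3)) = (-9 - 18)/(267 + (24 - 3)) = -27/(267 + 21) = -27/288 = -27*1/288 = -3/32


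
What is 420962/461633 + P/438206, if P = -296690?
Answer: 23753089701/101145175199 ≈ 0.23484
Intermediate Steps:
420962/461633 + P/438206 = 420962/461633 - 296690/438206 = 420962*(1/461633) - 296690*1/438206 = 420962/461633 - 148345/219103 = 23753089701/101145175199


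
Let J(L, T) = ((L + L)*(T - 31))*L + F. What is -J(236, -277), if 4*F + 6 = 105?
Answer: 137234845/4 ≈ 3.4309e+7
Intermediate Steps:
F = 99/4 (F = -3/2 + (¼)*105 = -3/2 + 105/4 = 99/4 ≈ 24.750)
J(L, T) = 99/4 + 2*L²*(-31 + T) (J(L, T) = ((L + L)*(T - 31))*L + 99/4 = ((2*L)*(-31 + T))*L + 99/4 = (2*L*(-31 + T))*L + 99/4 = 2*L²*(-31 + T) + 99/4 = 99/4 + 2*L²*(-31 + T))
-J(236, -277) = -(99/4 - 62*236² + 2*(-277)*236²) = -(99/4 - 62*55696 + 2*(-277)*55696) = -(99/4 - 3453152 - 30855584) = -1*(-137234845/4) = 137234845/4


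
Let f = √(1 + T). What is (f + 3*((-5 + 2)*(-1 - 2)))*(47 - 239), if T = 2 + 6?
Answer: -5760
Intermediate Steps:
T = 8
f = 3 (f = √(1 + 8) = √9 = 3)
(f + 3*((-5 + 2)*(-1 - 2)))*(47 - 239) = (3 + 3*((-5 + 2)*(-1 - 2)))*(47 - 239) = (3 + 3*(-3*(-3)))*(-192) = (3 + 3*9)*(-192) = (3 + 27)*(-192) = 30*(-192) = -5760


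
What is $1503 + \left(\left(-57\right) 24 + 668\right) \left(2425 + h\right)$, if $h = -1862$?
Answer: $-392597$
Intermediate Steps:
$1503 + \left(\left(-57\right) 24 + 668\right) \left(2425 + h\right) = 1503 + \left(\left(-57\right) 24 + 668\right) \left(2425 - 1862\right) = 1503 + \left(-1368 + 668\right) 563 = 1503 - 394100 = -392597$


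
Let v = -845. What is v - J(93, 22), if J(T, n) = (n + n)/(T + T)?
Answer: -78607/93 ≈ -845.24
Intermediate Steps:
J(T, n) = n/T (J(T, n) = (2*n)/((2*T)) = (2*n)*(1/(2*T)) = n/T)
v - J(93, 22) = -845 - 22/93 = -78607/93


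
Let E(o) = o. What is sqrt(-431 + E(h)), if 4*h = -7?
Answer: I*sqrt(1731)/2 ≈ 20.803*I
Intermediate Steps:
h = -7/4 (h = (1/4)*(-7) = -7/4 ≈ -1.7500)
sqrt(-431 + E(h)) = sqrt(-431 - 7/4) = sqrt(-1731/4) = I*sqrt(1731)/2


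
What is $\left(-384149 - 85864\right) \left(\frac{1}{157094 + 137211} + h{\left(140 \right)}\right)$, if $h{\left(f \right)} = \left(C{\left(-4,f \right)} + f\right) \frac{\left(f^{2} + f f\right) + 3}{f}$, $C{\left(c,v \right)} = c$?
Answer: $- \frac{36875313902910177}{2060135} \approx -1.7899 \cdot 10^{10}$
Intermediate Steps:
$h{\left(f \right)} = \frac{\left(-4 + f\right) \left(3 + 2 f^{2}\right)}{f}$ ($h{\left(f \right)} = \left(-4 + f\right) \frac{\left(f^{2} + f f\right) + 3}{f} = \left(-4 + f\right) \frac{\left(f^{2} + f^{2}\right) + 3}{f} = \left(-4 + f\right) \frac{2 f^{2} + 3}{f} = \left(-4 + f\right) \frac{3 + 2 f^{2}}{f} = \frac{\left(-4 + f\right) \left(3 + 2 f^{2}\right)}{f}$)
$\left(-384149 - 85864\right) \left(\frac{1}{157094 + 137211} + h{\left(140 \right)}\right) = \left(-384149 - 85864\right) \left(\frac{1}{157094 + 137211} + \left(3 - \frac{12}{140} - 1120 + 2 \cdot 140^{2}\right)\right) = - 470013 \left(\frac{1}{294305} + \left(3 - \frac{3}{35} - 1120 + 2 \cdot 19600\right)\right) = - 470013 \left(\frac{1}{294305} + \left(3 - \frac{3}{35} - 1120 + 39200\right)\right) = - 470013 \left(\frac{1}{294305} + \frac{1332902}{35}\right) = \left(-470013\right) \frac{78455944629}{2060135} = - \frac{36875313902910177}{2060135}$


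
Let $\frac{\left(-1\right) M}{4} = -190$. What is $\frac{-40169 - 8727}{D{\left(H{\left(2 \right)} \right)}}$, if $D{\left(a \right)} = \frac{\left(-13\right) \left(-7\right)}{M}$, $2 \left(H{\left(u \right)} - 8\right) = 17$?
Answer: $- \frac{37160960}{91} \approx -4.0836 \cdot 10^{5}$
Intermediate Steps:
$H{\left(u \right)} = \frac{33}{2}$ ($H{\left(u \right)} = 8 + \frac{1}{2} \cdot 17 = 8 + \frac{17}{2} = \frac{33}{2}$)
$M = 760$ ($M = \left(-4\right) \left(-190\right) = 760$)
$D{\left(a \right)} = \frac{91}{760}$ ($D{\left(a \right)} = \frac{\left(-13\right) \left(-7\right)}{760} = 91 \cdot \frac{1}{760} = \frac{91}{760}$)
$\frac{-40169 - 8727}{D{\left(H{\left(2 \right)} \right)}} = \frac{-40169 - 8727}{\frac{91}{760}} = \left(-48896\right) \frac{760}{91} = - \frac{37160960}{91}$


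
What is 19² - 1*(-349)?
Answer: 710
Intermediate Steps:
19² - 1*(-349) = 361 + 349 = 710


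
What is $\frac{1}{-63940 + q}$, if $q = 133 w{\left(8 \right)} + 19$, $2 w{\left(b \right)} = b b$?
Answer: $- \frac{1}{59665} \approx -1.676 \cdot 10^{-5}$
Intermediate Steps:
$w{\left(b \right)} = \frac{b^{2}}{2}$ ($w{\left(b \right)} = \frac{b b}{2} = \frac{b^{2}}{2}$)
$q = 4275$ ($q = 133 \frac{8^{2}}{2} + 19 = 133 \cdot \frac{1}{2} \cdot 64 + 19 = 133 \cdot 32 + 19 = 4256 + 19 = 4275$)
$\frac{1}{-63940 + q} = \frac{1}{-63940 + 4275} = \frac{1}{-59665} = - \frac{1}{59665}$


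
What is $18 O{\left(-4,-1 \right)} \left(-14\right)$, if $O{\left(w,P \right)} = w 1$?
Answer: $1008$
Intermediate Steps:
$O{\left(w,P \right)} = w$
$18 O{\left(-4,-1 \right)} \left(-14\right) = 18 \left(-4\right) \left(-14\right) = \left(-72\right) \left(-14\right) = 1008$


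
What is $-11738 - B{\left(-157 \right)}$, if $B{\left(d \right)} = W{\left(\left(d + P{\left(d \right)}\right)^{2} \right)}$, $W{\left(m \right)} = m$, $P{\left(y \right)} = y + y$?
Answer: $-233579$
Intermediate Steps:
$P{\left(y \right)} = 2 y$
$B{\left(d \right)} = 9 d^{2}$ ($B{\left(d \right)} = \left(d + 2 d\right)^{2} = \left(3 d\right)^{2} = 9 d^{2}$)
$-11738 - B{\left(-157 \right)} = -11738 - 9 \left(-157\right)^{2} = -11738 - 9 \cdot 24649 = -11738 - 221841 = -233579$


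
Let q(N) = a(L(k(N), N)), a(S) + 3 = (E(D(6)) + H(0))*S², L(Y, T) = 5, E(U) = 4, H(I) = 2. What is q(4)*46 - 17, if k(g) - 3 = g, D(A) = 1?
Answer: 6745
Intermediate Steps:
k(g) = 3 + g
a(S) = -3 + 6*S² (a(S) = -3 + (4 + 2)*S² = -3 + 6*S²)
q(N) = 147 (q(N) = -3 + 6*5² = -3 + 6*25 = -3 + 150 = 147)
q(4)*46 - 17 = 147*46 - 17 = 6762 - 17 = 6745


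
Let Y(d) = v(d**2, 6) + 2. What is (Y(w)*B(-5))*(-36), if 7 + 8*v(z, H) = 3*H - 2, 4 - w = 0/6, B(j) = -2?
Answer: 225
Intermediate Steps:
w = 4 (w = 4 - 0/6 = 4 - 1*0 = 4 + 0 = 4)
v(z, H) = -9/8 + 3*H/8 (v(z, H) = -7/8 + (3*H - 2)/8 = -7/8 + (-2 + 3*H)/8 = -7/8 + (-1/4 + 3*H/8) = -9/8 + 3*H/8)
Y(d) = 25/8 (Y(d) = (-9/8 + (3/8)*6) + 2 = (-9/8 + 9/4) + 2 = 9/8 + 2 = 25/8)
(Y(w)*B(-5))*(-36) = ((25/8)*(-2))*(-36) = -25/4*(-36) = 225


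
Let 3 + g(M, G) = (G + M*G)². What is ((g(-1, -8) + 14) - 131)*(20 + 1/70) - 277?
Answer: -18751/7 ≈ -2678.7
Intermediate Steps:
g(M, G) = -3 + (G + G*M)² (g(M, G) = -3 + (G + M*G)² = -3 + (G + G*M)²)
((g(-1, -8) + 14) - 131)*(20 + 1/70) - 277 = (((-3 + (-8)²*(1 - 1)²) + 14) - 131)*(20 + 1/70) - 277 = (((-3 + 64*0²) + 14) - 131)*(20 + 1/70) - 277 = (((-3 + 64*0) + 14) - 131)*(1401/70) - 277 = (((-3 + 0) + 14) - 131)*(1401/70) - 277 = ((-3 + 14) - 131)*(1401/70) - 277 = (11 - 131)*(1401/70) - 277 = -120*1401/70 - 277 = -16812/7 - 277 = -18751/7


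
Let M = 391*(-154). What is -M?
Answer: 60214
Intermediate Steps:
M = -60214
-M = -1*(-60214) = 60214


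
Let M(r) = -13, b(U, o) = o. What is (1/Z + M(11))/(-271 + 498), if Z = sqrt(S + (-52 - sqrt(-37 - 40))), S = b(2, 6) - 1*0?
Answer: -13/227 + 1/(227*sqrt(-46 - I*sqrt(77))) ≈ -0.057208 + 0.00064089*I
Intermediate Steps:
S = 6 (S = 6 - 1*0 = 6 + 0 = 6)
Z = sqrt(-46 - I*sqrt(77)) (Z = sqrt(6 + (-52 - sqrt(-37 - 40))) = sqrt(6 + (-52 - sqrt(-77))) = sqrt(6 + (-52 - I*sqrt(77))) = sqrt(-46 - I*sqrt(77)) ≈ 0.644 - 6.8128*I)
(1/Z + M(11))/(-271 + 498) = (1/(sqrt(-46 - I*sqrt(77))) - 13)/(-271 + 498) = (1/sqrt(-46 - I*sqrt(77)) - 13)/227 = (-13 + 1/sqrt(-46 - I*sqrt(77)))*(1/227) = -13/227 + 1/(227*sqrt(-46 - I*sqrt(77)))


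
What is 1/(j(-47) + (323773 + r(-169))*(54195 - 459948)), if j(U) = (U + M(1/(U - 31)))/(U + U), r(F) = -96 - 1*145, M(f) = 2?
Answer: -94/12339763481979 ≈ -7.6177e-12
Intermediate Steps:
r(F) = -241 (r(F) = -96 - 145 = -241)
j(U) = (2 + U)/(2*U) (j(U) = (U + 2)/(U + U) = (2 + U)/((2*U)) = (2 + U)*(1/(2*U)) = (2 + U)/(2*U))
1/(j(-47) + (323773 + r(-169))*(54195 - 459948)) = 1/((½)*(2 - 47)/(-47) + (323773 - 241)*(54195 - 459948)) = 1/((½)*(-1/47)*(-45) + 323532*(-405753)) = 1/(45/94 - 131274079596) = 1/(-12339763481979/94) = -94/12339763481979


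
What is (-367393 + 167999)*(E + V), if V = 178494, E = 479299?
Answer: -131159977442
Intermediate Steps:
(-367393 + 167999)*(E + V) = (-367393 + 167999)*(479299 + 178494) = -199394*657793 = -131159977442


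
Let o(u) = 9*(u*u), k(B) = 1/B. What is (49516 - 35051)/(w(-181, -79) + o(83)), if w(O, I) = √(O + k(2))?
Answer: 1793688930/7688248363 - 274835*I*√2/7688248363 ≈ 0.2333 - 5.0554e-5*I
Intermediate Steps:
w(O, I) = √(½ + O) (w(O, I) = √(O + 1/2) = √(O + ½) = √(½ + O))
o(u) = 9*u²
(49516 - 35051)/(w(-181, -79) + o(83)) = (49516 - 35051)/(√(2 + 4*(-181))/2 + 9*83²) = 14465/(√(2 - 724)/2 + 9*6889) = 14465/(√(-722)/2 + 62001) = 14465/((19*I*√2)/2 + 62001) = 14465/(19*I*√2/2 + 62001) = 14465/(62001 + 19*I*√2/2)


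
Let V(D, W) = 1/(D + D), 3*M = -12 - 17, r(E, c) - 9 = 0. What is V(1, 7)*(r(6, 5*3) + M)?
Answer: -1/3 ≈ -0.33333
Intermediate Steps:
r(E, c) = 9 (r(E, c) = 9 + 0 = 9)
M = -29/3 (M = (-12 - 17)/3 = (1/3)*(-29) = -29/3 ≈ -9.6667)
V(D, W) = 1/(2*D)
V(1, 7)*(r(6, 5*3) + M) = ((1/2)/1)*(9 - 29/3) = ((1/2)*1)*(-2/3) = (1/2)*(-2/3) = -1/3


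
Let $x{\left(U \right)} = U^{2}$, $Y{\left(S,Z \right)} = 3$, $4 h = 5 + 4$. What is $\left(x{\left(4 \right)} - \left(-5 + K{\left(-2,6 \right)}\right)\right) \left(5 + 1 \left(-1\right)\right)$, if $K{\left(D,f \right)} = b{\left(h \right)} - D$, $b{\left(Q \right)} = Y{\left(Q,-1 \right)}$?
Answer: $64$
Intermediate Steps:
$h = \frac{9}{4}$ ($h = \frac{5 + 4}{4} = \frac{1}{4} \cdot 9 = \frac{9}{4} \approx 2.25$)
$b{\left(Q \right)} = 3$
$K{\left(D,f \right)} = 3 - D$
$\left(x{\left(4 \right)} - \left(-5 + K{\left(-2,6 \right)}\right)\right) \left(5 + 1 \left(-1\right)\right) = \left(4^{2} + \left(- (3 - -2) + 5\right)\right) \left(5 + 1 \left(-1\right)\right) = \left(16 + \left(- (3 + 2) + 5\right)\right) \left(5 - 1\right) = \left(16 + \left(\left(-1\right) 5 + 5\right)\right) 4 = \left(16 + \left(-5 + 5\right)\right) 4 = \left(16 + 0\right) 4 = 16 \cdot 4 = 64$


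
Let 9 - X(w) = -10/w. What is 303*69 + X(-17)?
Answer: 355562/17 ≈ 20915.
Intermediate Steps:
X(w) = 9 + 10/w (X(w) = 9 - (-10)/w = 9 + 10/w)
303*69 + X(-17) = 303*69 + (9 + 10/(-17)) = 20907 + (9 + 10*(-1/17)) = 20907 + (9 - 10/17) = 20907 + 143/17 = 355562/17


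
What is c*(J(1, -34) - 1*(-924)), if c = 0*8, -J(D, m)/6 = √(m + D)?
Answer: 0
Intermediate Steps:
J(D, m) = -6*√(D + m) (J(D, m) = -6*√(m + D) = -6*√(D + m))
c = 0
c*(J(1, -34) - 1*(-924)) = 0*(-6*√(1 - 34) - 1*(-924)) = 0*(-6*I*√33 + 924) = 0*(924 - 6*I*√33) = 0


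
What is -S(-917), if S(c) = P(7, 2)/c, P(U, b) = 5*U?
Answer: 5/131 ≈ 0.038168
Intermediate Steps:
S(c) = 35/c (S(c) = (5*7)/c = 35/c)
-S(-917) = -35/(-917) = -35*(-1)/917 = -1*(-5/131) = 5/131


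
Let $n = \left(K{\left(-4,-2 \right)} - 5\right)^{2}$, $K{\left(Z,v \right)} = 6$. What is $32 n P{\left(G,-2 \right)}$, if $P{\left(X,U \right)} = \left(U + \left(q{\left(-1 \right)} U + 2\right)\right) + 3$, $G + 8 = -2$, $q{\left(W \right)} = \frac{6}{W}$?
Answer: $480$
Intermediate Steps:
$G = -10$ ($G = -8 - 2 = -10$)
$n = 1$ ($n = \left(6 - 5\right)^{2} = 1^{2} = 1$)
$P{\left(X,U \right)} = 5 - 5 U$ ($P{\left(X,U \right)} = \left(U + \left(\frac{6}{-1} U + 2\right)\right) + 3 = \left(U + \left(6 \left(-1\right) U + 2\right)\right) + 3 = \left(U - \left(-2 + 6 U\right)\right) + 3 = \left(2 - 5 U\right) + 3 = 5 - 5 U$)
$32 n P{\left(G,-2 \right)} = 32 \cdot 1 \left(5 - -10\right) = 32 \left(5 + 10\right) = 32 \cdot 15 = 480$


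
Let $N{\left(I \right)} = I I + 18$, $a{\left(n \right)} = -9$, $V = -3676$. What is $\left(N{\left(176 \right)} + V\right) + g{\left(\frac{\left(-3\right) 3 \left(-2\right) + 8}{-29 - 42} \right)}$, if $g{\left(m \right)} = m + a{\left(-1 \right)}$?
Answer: $\frac{1938913}{71} \approx 27309.0$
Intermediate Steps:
$g{\left(m \right)} = -9 + m$ ($g{\left(m \right)} = m - 9 = -9 + m$)
$N{\left(I \right)} = 18 + I^{2}$ ($N{\left(I \right)} = I^{2} + 18 = 18 + I^{2}$)
$\left(N{\left(176 \right)} + V\right) + g{\left(\frac{\left(-3\right) 3 \left(-2\right) + 8}{-29 - 42} \right)} = \left(\left(18 + 176^{2}\right) - 3676\right) - \left(9 - \frac{\left(-3\right) 3 \left(-2\right) + 8}{-29 - 42}\right) = \left(\left(18 + 30976\right) - 3676\right) - \left(9 - \frac{\left(-9\right) \left(-2\right) + 8}{-71}\right) = \left(30994 - 3676\right) - \left(9 - \left(18 + 8\right) \left(- \frac{1}{71}\right)\right) = 27318 + \left(-9 + 26 \left(- \frac{1}{71}\right)\right) = 27318 - \frac{665}{71} = \frac{1938913}{71}$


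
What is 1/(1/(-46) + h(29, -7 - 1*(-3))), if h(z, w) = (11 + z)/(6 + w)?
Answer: 46/919 ≈ 0.050054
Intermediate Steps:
h(z, w) = (11 + z)/(6 + w)
1/(1/(-46) + h(29, -7 - 1*(-3))) = 1/(1/(-46) + (11 + 29)/(6 + (-7 - 1*(-3)))) = 1/(-1/46 + 40/(6 + (-7 + 3))) = 1/(-1/46 + 40/(6 - 4)) = 1/(-1/46 + 40/2) = 1/(-1/46 + (1/2)*40) = 1/(-1/46 + 20) = 1/(919/46) = 46/919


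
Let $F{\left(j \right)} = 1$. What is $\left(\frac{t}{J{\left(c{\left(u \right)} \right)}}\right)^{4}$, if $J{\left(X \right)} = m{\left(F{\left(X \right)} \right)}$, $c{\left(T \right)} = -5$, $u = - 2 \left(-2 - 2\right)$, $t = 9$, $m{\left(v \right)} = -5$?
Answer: $\frac{6561}{625} \approx 10.498$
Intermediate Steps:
$u = 8$ ($u = \left(-2\right) \left(-4\right) = 8$)
$J{\left(X \right)} = -5$
$\left(\frac{t}{J{\left(c{\left(u \right)} \right)}}\right)^{4} = \left(\frac{9}{-5}\right)^{4} = \left(9 \left(- \frac{1}{5}\right)\right)^{4} = \left(- \frac{9}{5}\right)^{4} = \frac{6561}{625}$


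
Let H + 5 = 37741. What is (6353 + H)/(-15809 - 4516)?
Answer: -44089/20325 ≈ -2.1692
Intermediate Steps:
H = 37736 (H = -5 + 37741 = 37736)
(6353 + H)/(-15809 - 4516) = (6353 + 37736)/(-15809 - 4516) = 44089/(-20325) = 44089*(-1/20325) = -44089/20325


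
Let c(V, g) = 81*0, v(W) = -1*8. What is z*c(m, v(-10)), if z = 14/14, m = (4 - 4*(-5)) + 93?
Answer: 0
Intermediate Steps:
m = 117 (m = (4 + 20) + 93 = 24 + 93 = 117)
v(W) = -8
c(V, g) = 0
z = 1 (z = 14*(1/14) = 1)
z*c(m, v(-10)) = 1*0 = 0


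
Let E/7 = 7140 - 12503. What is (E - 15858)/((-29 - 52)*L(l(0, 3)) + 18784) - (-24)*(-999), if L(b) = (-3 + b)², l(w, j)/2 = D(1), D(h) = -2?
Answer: -355257839/14815 ≈ -23980.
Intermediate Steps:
E = -37541 (E = 7*(7140 - 12503) = 7*(-5363) = -37541)
l(w, j) = -4 (l(w, j) = 2*(-2) = -4)
(E - 15858)/((-29 - 52)*L(l(0, 3)) + 18784) - (-24)*(-999) = (-37541 - 15858)/((-29 - 52)*(-3 - 4)² + 18784) - (-24)*(-999) = -53399/(-81*(-7)² + 18784) - 1*23976 = -53399/(-81*49 + 18784) - 23976 = -53399/(-3969 + 18784) - 23976 = -53399/14815 - 23976 = -355257839/14815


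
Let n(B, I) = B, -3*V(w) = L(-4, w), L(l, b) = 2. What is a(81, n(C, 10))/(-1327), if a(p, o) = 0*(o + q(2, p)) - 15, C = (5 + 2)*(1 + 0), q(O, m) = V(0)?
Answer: 15/1327 ≈ 0.011304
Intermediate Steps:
V(w) = -2/3 (V(w) = -1/3*2 = -2/3)
q(O, m) = -2/3
C = 7 (C = 7*1 = 7)
a(p, o) = -15 (a(p, o) = 0*(o - 2/3) - 15 = 0*(-2/3 + o) - 15 = 0 - 15 = -15)
a(81, n(C, 10))/(-1327) = -15/(-1327) = -15*(-1/1327) = 15/1327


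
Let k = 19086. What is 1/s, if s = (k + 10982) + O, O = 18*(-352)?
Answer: 1/23732 ≈ 4.2137e-5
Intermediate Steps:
O = -6336
s = 23732 (s = (19086 + 10982) - 6336 = 30068 - 6336 = 23732)
1/s = 1/23732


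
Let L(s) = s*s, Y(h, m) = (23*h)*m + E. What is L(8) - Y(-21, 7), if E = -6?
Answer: 3451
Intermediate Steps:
Y(h, m) = -6 + 23*h*m (Y(h, m) = (23*h)*m - 6 = 23*h*m - 6 = -6 + 23*h*m)
L(s) = s²
L(8) - Y(-21, 7) = 8² - (-6 + 23*(-21)*7) = 64 - (-6 - 3381) = 64 - 1*(-3387) = 64 + 3387 = 3451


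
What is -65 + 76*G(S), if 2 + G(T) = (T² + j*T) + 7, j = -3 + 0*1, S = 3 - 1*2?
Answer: 163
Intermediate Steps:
S = 1 (S = 3 - 2 = 1)
j = -3 (j = -3 + 0 = -3)
G(T) = 5 + T² - 3*T (G(T) = -2 + ((T² - 3*T) + 7) = -2 + (7 + T² - 3*T) = 5 + T² - 3*T)
-65 + 76*G(S) = -65 + 76*(5 + 1² - 3*1) = -65 + 76*(5 + 1 - 3) = -65 + 76*3 = -65 + 228 = 163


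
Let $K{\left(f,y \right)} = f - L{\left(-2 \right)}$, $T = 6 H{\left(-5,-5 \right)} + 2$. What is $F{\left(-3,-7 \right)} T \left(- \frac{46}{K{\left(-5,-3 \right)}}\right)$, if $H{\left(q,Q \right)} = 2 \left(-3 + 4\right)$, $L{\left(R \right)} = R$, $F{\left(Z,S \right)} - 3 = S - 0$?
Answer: $- \frac{2576}{3} \approx -858.67$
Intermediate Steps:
$F{\left(Z,S \right)} = 3 + S$ ($F{\left(Z,S \right)} = 3 + \left(S - 0\right) = 3 + \left(S + 0\right) = 3 + S$)
$H{\left(q,Q \right)} = 2$ ($H{\left(q,Q \right)} = 2 \cdot 1 = 2$)
$T = 14$ ($T = 6 \cdot 2 + 2 = 12 + 2 = 14$)
$K{\left(f,y \right)} = 2 + f$ ($K{\left(f,y \right)} = f - -2 = f + 2 = 2 + f$)
$F{\left(-3,-7 \right)} T \left(- \frac{46}{K{\left(-5,-3 \right)}}\right) = \left(3 - 7\right) 14 \left(- \frac{46}{2 - 5}\right) = \left(-4\right) 14 \left(- \frac{46}{-3}\right) = - 56 \left(\left(-46\right) \left(- \frac{1}{3}\right)\right) = \left(-56\right) \frac{46}{3} = - \frac{2576}{3}$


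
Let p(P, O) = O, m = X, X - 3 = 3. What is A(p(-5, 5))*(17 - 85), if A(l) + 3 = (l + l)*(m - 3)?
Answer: -1836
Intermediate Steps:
X = 6 (X = 3 + 3 = 6)
m = 6
A(l) = -3 + 6*l (A(l) = -3 + (l + l)*(6 - 3) = -3 + (2*l)*3 = -3 + 6*l)
A(p(-5, 5))*(17 - 85) = (-3 + 6*5)*(17 - 85) = (-3 + 30)*(-68) = 27*(-68) = -1836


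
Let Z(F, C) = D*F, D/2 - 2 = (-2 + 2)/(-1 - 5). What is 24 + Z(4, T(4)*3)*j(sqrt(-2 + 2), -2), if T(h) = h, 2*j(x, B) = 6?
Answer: 72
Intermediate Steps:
j(x, B) = 3 (j(x, B) = (1/2)*6 = 3)
D = 4 (D = 4 + 2*((-2 + 2)/(-1 - 5)) = 4 + 2*(0/(-6)) = 4 + 2*(0*(-1/6)) = 4 + 2*0 = 4 + 0 = 4)
Z(F, C) = 4*F
24 + Z(4, T(4)*3)*j(sqrt(-2 + 2), -2) = 24 + (4*4)*3 = 24 + 16*3 = 24 + 48 = 72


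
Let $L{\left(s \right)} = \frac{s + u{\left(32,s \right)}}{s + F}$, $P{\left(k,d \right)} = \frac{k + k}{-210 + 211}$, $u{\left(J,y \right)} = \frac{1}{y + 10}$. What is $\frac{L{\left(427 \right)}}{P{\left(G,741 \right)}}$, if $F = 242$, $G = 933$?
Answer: $\frac{100}{292353} \approx 0.00034205$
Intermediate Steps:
$u{\left(J,y \right)} = \frac{1}{10 + y}$
$P{\left(k,d \right)} = 2 k$ ($P{\left(k,d \right)} = \frac{2 k}{1} = 2 k 1 = 2 k$)
$L{\left(s \right)} = \frac{s + \frac{1}{10 + s}}{242 + s}$ ($L{\left(s \right)} = \frac{s + \frac{1}{10 + s}}{s + 242} = \frac{s + \frac{1}{10 + s}}{242 + s}$)
$\frac{L{\left(427 \right)}}{P{\left(G,741 \right)}} = \frac{\frac{1}{10 + 427} \frac{1}{242 + 427} \left(1 + 427 \left(10 + 427\right)\right)}{2 \cdot 933} = \frac{\frac{1}{437} \cdot \frac{1}{669} \left(1 + 427 \cdot 437\right)}{1866} = \frac{1}{437} \cdot \frac{1}{669} \left(1 + 186599\right) \frac{1}{1866} = \frac{1}{437} \cdot \frac{1}{669} \cdot 186600 \cdot \frac{1}{1866} = \frac{62200}{97451} \cdot \frac{1}{1866} = \frac{100}{292353}$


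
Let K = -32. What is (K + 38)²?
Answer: 36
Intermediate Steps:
(K + 38)² = (-32 + 38)² = 6² = 36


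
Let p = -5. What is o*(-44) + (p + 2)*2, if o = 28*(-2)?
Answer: 2458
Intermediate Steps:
o = -56
o*(-44) + (p + 2)*2 = -56*(-44) + (-5 + 2)*2 = 2464 - 3*2 = 2464 - 6 = 2458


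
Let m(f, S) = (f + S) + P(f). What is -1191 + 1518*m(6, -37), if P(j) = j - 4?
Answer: -45213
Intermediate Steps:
P(j) = -4 + j
m(f, S) = -4 + S + 2*f (m(f, S) = (f + S) + (-4 + f) = (S + f) + (-4 + f) = -4 + S + 2*f)
-1191 + 1518*m(6, -37) = -1191 + 1518*(-4 - 37 + 2*6) = -1191 + 1518*(-4 - 37 + 12) = -1191 + 1518*(-29) = -1191 - 44022 = -45213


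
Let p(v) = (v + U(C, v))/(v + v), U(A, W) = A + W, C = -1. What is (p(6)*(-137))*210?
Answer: -52745/2 ≈ -26373.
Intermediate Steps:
p(v) = (-1 + 2*v)/(2*v) (p(v) = (v + (-1 + v))/(v + v) = (-1 + 2*v)/((2*v)) = (-1 + 2*v)*(1/(2*v)) = (-1 + 2*v)/(2*v))
(p(6)*(-137))*210 = (((-½ + 6)/6)*(-137))*210 = (((⅙)*(11/2))*(-137))*210 = ((11/12)*(-137))*210 = -1507/12*210 = -52745/2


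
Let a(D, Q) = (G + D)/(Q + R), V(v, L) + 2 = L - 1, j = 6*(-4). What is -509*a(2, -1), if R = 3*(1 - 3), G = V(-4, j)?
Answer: -12725/7 ≈ -1817.9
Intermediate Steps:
j = -24
V(v, L) = -3 + L (V(v, L) = -2 + (L - 1) = -2 + (-1 + L) = -3 + L)
G = -27 (G = -3 - 24 = -27)
R = -6 (R = 3*(-2) = -6)
a(D, Q) = (-27 + D)/(-6 + Q) (a(D, Q) = (-27 + D)/(Q - 6) = (-27 + D)/(-6 + Q))
-509*a(2, -1) = -509*(-27 + 2)/(-6 - 1) = -509*(-25)/(-7) = -(-509)*(-25)/7 = -509*25/7 = -12725/7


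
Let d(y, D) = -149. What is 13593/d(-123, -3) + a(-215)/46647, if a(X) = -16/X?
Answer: -136325621881/1494336645 ≈ -91.228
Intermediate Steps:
13593/d(-123, -3) + a(-215)/46647 = 13593/(-149) - 16/(-215)/46647 = 13593*(-1/149) - 16*(-1/215)*(1/46647) = -13593/149 + (16/215)*(1/46647) = -13593/149 + 16/10029105 = -136325621881/1494336645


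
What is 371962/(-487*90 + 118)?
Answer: -185981/21856 ≈ -8.5094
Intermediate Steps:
371962/(-487*90 + 118) = 371962/(-43830 + 118) = 371962/(-43712) = 371962*(-1/43712) = -185981/21856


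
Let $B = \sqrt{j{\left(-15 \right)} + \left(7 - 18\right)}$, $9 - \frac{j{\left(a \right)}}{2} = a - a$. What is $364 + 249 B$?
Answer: $364 + 249 \sqrt{7} \approx 1022.8$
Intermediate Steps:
$j{\left(a \right)} = 18$ ($j{\left(a \right)} = 18 - 2 \left(a - a\right) = 18 - 0 = 18 + 0 = 18$)
$B = \sqrt{7}$ ($B = \sqrt{18 + \left(7 - 18\right)} = \sqrt{18 - 11} = \sqrt{7} \approx 2.6458$)
$364 + 249 B = 364 + 249 \sqrt{7}$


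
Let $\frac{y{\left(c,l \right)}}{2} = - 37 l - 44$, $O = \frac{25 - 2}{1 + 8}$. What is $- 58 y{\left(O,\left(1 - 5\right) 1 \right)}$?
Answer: $-12064$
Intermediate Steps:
$O = \frac{23}{9} \approx 2.5556$
$y{\left(c,l \right)} = -88 - 74 l$ ($y{\left(c,l \right)} = 2 \left(- 37 l - 44\right) = 2 \left(-44 - 37 l\right) = -88 - 74 l$)
$- 58 y{\left(O,\left(1 - 5\right) 1 \right)} = - 58 \left(-88 - 74 \left(1 - 5\right) 1\right) = - 58 \left(-88 - 74 \left(\left(-4\right) 1\right)\right) = - 58 \left(-88 - -296\right) = - 58 \left(-88 + 296\right) = \left(-58\right) 208 = -12064$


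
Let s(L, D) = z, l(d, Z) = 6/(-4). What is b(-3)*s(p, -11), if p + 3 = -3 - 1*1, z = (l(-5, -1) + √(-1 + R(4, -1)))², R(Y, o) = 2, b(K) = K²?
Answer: 9/4 ≈ 2.2500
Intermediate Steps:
l(d, Z) = -3/2 (l(d, Z) = 6*(-¼) = -3/2)
z = ¼ (z = (-3/2 + √(-1 + 2))² = (-3/2 + √1)² = (-3/2 + 1)² = (-½)² = ¼ ≈ 0.25000)
p = -7 (p = -3 + (-3 - 1*1) = -3 + (-3 - 1) = -3 - 4 = -7)
s(L, D) = ¼
b(-3)*s(p, -11) = (-3)²*(¼) = 9*(¼) = 9/4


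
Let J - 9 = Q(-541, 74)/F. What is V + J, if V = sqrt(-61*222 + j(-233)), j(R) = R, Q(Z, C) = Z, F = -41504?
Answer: 374077/41504 + 5*I*sqrt(551) ≈ 9.013 + 117.37*I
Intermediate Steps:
J = 374077/41504 (J = 9 - 541/(-41504) = 9 - 541*(-1/41504) = 9 + 541/41504 = 374077/41504 ≈ 9.0130)
V = 5*I*sqrt(551) (V = sqrt(-61*222 - 233) = sqrt(-13542 - 233) = sqrt(-13775) = 5*I*sqrt(551) ≈ 117.37*I)
V + J = 5*I*sqrt(551) + 374077/41504 = 374077/41504 + 5*I*sqrt(551)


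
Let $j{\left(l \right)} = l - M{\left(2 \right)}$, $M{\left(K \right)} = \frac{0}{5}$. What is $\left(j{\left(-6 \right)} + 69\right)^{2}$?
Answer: $3969$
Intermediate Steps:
$M{\left(K \right)} = 0$ ($M{\left(K \right)} = 0 \cdot \frac{1}{5} = 0$)
$j{\left(l \right)} = l$ ($j{\left(l \right)} = l - 0 = l + 0 = l$)
$\left(j{\left(-6 \right)} + 69\right)^{2} = \left(-6 + 69\right)^{2} = 63^{2} = 3969$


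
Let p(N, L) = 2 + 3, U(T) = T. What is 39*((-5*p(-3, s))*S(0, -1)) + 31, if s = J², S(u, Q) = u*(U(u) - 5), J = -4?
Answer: 31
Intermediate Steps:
S(u, Q) = u*(-5 + u) (S(u, Q) = u*(u - 5) = u*(-5 + u))
s = 16 (s = (-4)² = 16)
p(N, L) = 5
39*((-5*p(-3, s))*S(0, -1)) + 31 = 39*((-5*5)*(0*(-5 + 0))) + 31 = 39*(-0*(-5)) + 31 = 39*(-25*0) + 31 = 39*0 + 31 = 0 + 31 = 31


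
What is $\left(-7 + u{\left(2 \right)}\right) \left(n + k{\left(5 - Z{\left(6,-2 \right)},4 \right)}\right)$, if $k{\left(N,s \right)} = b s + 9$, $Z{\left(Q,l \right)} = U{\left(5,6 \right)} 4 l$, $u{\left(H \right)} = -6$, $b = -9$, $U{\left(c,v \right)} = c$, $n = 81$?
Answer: $-702$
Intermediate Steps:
$Z{\left(Q,l \right)} = 20 l$ ($Z{\left(Q,l \right)} = 5 \cdot 4 l = 20 l$)
$k{\left(N,s \right)} = 9 - 9 s$ ($k{\left(N,s \right)} = - 9 s + 9 = 9 - 9 s$)
$\left(-7 + u{\left(2 \right)}\right) \left(n + k{\left(5 - Z{\left(6,-2 \right)},4 \right)}\right) = \left(-7 - 6\right) \left(81 + \left(9 - 36\right)\right) = - 13 \left(81 + \left(9 - 36\right)\right) = - 13 \left(81 - 27\right) = \left(-13\right) 54 = -702$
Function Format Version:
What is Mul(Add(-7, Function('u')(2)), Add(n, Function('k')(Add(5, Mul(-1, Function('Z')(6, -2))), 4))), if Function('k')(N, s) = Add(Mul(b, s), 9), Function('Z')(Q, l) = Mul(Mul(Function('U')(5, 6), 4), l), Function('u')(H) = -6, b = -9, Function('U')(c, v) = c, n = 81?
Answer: -702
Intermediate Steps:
Function('Z')(Q, l) = Mul(20, l) (Function('Z')(Q, l) = Mul(Mul(5, 4), l) = Mul(20, l))
Function('k')(N, s) = Add(9, Mul(-9, s)) (Function('k')(N, s) = Add(Mul(-9, s), 9) = Add(9, Mul(-9, s)))
Mul(Add(-7, Function('u')(2)), Add(n, Function('k')(Add(5, Mul(-1, Function('Z')(6, -2))), 4))) = Mul(Add(-7, -6), Add(81, Add(9, Mul(-9, 4)))) = Mul(-13, Add(81, Add(9, -36))) = Mul(-13, Add(81, -27)) = Mul(-13, 54) = -702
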